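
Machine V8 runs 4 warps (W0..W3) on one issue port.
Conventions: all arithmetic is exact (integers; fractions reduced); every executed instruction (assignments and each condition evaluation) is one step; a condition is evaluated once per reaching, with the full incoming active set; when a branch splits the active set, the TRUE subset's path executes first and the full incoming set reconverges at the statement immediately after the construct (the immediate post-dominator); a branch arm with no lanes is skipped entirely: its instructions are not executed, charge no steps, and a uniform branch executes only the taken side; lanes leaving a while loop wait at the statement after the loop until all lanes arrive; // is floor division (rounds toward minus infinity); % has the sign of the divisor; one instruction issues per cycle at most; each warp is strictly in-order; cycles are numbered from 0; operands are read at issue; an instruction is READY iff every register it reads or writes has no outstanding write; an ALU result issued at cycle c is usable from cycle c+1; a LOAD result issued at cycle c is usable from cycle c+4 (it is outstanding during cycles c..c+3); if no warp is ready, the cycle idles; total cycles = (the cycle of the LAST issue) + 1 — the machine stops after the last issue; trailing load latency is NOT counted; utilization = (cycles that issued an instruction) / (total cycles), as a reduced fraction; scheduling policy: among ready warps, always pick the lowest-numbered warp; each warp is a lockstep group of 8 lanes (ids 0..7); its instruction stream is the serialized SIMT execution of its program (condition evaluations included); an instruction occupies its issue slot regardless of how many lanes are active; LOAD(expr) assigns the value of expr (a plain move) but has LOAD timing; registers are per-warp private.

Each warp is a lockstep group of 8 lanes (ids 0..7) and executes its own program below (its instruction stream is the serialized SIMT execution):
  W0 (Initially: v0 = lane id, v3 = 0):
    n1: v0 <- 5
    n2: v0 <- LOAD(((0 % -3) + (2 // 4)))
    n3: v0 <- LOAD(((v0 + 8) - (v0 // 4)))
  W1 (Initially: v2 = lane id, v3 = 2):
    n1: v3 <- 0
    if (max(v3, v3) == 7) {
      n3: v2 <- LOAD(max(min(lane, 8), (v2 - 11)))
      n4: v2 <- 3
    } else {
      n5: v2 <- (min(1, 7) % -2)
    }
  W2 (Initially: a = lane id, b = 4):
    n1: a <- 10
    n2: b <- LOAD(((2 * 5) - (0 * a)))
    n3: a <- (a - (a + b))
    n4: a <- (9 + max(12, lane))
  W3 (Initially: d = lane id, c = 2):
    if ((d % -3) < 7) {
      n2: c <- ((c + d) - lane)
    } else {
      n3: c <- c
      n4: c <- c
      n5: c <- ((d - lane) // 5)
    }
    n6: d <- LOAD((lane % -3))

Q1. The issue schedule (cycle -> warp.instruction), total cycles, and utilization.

cycle 0: W0.I0
cycle 1: W0.I1
cycle 2: W1.I0
cycle 3: W1.I1
cycle 4: W1.I2
cycle 5: W0.I2
cycle 6: W2.I0
cycle 7: W2.I1
cycle 8: W3.I0
cycle 9: W3.I1
cycle 10: W3.I2
cycle 11: W2.I2
cycle 12: W2.I3

Answer: 13 cycles, utilization 1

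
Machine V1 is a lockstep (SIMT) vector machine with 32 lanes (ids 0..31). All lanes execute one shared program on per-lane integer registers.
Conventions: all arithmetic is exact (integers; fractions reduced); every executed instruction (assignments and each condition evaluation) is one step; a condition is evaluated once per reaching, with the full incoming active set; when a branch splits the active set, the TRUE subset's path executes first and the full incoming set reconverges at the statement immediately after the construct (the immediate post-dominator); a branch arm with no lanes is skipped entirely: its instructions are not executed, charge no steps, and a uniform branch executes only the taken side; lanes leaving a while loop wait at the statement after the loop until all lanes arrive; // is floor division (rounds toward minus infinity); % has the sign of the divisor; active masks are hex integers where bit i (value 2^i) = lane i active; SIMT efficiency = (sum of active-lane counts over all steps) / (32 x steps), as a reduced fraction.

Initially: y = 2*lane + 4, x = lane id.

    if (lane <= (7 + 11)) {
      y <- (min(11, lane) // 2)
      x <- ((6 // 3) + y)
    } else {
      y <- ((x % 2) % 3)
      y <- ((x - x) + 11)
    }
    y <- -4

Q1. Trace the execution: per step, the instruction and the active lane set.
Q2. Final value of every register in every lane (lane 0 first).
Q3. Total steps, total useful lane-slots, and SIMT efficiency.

step 0: eval (lane <= (7 + 11))      0xffffffff
step 1: y <- (min(11, lane) // 2)    0x0007ffff
step 2: x <- ((6 // 3) + y)          0x0007ffff
step 3: y <- ((x % 2) % 3)           0xfff80000
step 4: y <- ((x - x) + 11)          0xfff80000
step 5: y <- -4                      0xffffffff

Answer: 6 steps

y: -4,-4,-4,-4,-4,-4,-4,-4,-4,-4,-4,-4,-4,-4,-4,-4,-4,-4,-4,-4,-4,-4,-4,-4,-4,-4,-4,-4,-4,-4,-4,-4
x: 2,2,3,3,4,4,5,5,6,6,7,7,7,7,7,7,7,7,7,19,20,21,22,23,24,25,26,27,28,29,30,31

steps = 6; useful = 128; efficiency = 128/192 = 2/3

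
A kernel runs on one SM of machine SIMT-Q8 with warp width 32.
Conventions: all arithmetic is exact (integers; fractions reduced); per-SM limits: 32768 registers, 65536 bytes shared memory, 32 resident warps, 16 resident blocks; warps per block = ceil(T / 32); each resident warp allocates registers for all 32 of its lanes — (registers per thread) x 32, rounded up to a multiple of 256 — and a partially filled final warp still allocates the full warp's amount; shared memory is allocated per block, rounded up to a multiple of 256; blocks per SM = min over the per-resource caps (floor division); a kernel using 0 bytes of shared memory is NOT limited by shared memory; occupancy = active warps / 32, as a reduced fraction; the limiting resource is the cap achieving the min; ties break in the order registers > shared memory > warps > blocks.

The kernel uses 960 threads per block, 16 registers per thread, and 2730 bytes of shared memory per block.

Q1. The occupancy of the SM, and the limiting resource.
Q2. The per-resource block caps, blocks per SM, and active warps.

Answer: occupancy 15/16, limited by warps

registers: 2 blocks
shared memory: 23 blocks
warps: 1 block
blocks: 16 blocks

Answer: 1 block, 30 active warps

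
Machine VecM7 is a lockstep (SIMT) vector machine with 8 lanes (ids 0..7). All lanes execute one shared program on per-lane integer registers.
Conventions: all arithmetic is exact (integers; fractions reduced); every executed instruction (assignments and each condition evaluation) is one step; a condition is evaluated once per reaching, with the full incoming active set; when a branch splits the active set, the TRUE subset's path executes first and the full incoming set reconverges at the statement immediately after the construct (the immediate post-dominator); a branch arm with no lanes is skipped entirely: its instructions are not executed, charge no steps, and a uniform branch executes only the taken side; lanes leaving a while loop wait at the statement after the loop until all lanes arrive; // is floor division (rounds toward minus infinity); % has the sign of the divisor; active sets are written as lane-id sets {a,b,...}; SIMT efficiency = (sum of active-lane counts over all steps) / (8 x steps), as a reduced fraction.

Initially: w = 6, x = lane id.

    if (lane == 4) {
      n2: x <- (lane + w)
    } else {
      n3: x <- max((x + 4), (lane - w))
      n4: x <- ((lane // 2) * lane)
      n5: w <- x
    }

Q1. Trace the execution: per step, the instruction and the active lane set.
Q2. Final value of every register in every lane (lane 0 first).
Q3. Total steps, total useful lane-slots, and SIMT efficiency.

step 0: eval (lane == 4)             {0,1,2,3,4,5,6,7}
step 1: x <- (lane + w)              {4}
step 2: x <- max((x + 4), (lane - w)) {0,1,2,3,5,6,7}
step 3: x <- ((lane // 2) * lane)    {0,1,2,3,5,6,7}
step 4: w <- x                       {0,1,2,3,5,6,7}

Answer: 5 steps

w: 0,0,2,3,6,10,18,21
x: 0,0,2,3,10,10,18,21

steps = 5; useful = 30; efficiency = 30/40 = 3/4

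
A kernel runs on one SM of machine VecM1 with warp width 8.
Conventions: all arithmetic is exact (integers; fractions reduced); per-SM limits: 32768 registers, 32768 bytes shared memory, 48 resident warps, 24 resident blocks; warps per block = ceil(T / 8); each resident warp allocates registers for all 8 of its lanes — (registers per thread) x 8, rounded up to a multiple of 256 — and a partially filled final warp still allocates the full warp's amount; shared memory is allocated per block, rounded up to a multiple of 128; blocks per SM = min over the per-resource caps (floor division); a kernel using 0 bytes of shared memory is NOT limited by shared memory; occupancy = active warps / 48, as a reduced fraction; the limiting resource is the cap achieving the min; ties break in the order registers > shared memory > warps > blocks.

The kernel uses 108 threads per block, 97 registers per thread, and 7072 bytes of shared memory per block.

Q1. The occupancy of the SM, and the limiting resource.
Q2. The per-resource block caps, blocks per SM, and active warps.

Answer: occupancy 7/12, limited by registers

registers: 2 blocks
shared memory: 4 blocks
warps: 3 blocks
blocks: 24 blocks

Answer: 2 blocks, 28 active warps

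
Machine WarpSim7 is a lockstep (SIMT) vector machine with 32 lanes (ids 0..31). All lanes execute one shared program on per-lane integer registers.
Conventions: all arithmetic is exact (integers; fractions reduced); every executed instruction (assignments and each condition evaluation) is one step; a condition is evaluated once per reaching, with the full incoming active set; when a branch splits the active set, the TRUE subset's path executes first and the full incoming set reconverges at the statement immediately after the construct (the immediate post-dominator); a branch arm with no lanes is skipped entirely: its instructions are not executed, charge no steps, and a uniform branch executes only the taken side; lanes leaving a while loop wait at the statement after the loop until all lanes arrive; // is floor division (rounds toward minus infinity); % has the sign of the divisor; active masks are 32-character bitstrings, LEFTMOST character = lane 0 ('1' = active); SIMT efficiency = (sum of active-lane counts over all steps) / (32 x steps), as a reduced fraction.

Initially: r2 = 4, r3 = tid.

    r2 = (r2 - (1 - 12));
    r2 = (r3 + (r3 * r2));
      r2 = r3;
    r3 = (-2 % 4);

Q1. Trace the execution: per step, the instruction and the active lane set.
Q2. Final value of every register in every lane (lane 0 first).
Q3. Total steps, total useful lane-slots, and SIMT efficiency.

step 0: r2 <- (r2 - (1 - 12))        11111111111111111111111111111111
step 1: r2 <- (r3 + (r3 * r2))       11111111111111111111111111111111
step 2: r2 <- r3                     11111111111111111111111111111111
step 3: r3 <- (-2 % 4)               11111111111111111111111111111111

Answer: 4 steps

r2: 0,1,2,3,4,5,6,7,8,9,10,11,12,13,14,15,16,17,18,19,20,21,22,23,24,25,26,27,28,29,30,31
r3: 2,2,2,2,2,2,2,2,2,2,2,2,2,2,2,2,2,2,2,2,2,2,2,2,2,2,2,2,2,2,2,2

steps = 4; useful = 128; efficiency = 128/128 = 1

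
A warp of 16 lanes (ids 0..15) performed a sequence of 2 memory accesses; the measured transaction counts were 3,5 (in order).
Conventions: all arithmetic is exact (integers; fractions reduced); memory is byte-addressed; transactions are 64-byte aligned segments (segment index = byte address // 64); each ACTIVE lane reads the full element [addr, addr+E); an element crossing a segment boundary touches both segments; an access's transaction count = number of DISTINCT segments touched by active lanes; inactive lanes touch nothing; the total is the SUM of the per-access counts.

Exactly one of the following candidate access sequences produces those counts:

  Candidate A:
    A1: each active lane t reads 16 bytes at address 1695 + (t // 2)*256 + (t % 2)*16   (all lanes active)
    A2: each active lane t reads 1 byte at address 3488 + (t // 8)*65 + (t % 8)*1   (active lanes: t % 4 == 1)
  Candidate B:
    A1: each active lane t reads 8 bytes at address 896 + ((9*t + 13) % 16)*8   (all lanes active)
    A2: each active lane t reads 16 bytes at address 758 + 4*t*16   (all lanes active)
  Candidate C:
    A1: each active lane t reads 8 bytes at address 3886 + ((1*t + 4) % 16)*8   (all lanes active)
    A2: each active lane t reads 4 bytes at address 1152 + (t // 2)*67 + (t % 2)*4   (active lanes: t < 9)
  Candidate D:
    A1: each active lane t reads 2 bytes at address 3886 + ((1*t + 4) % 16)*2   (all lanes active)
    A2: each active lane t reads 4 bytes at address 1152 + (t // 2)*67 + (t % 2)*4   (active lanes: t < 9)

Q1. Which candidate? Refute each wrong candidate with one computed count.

A: A1 gives 8 transactions, not 3
B: A1 gives 2 transactions, not 3
D: A1 gives 2 transactions, not 3
C: all counts match (3,5)

Answer: C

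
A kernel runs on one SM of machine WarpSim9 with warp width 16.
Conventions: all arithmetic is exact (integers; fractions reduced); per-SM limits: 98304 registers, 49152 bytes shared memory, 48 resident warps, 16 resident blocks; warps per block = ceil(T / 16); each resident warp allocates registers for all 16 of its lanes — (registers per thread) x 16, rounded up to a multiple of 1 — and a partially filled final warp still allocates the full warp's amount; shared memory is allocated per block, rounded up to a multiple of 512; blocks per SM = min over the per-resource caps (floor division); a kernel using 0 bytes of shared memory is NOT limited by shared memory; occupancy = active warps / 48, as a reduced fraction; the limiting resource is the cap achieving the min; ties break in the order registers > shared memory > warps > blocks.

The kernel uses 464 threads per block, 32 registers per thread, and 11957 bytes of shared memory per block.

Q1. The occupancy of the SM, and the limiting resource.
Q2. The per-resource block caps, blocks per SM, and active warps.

Answer: occupancy 29/48, limited by warps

registers: 6 blocks
shared memory: 4 blocks
warps: 1 block
blocks: 16 blocks

Answer: 1 block, 29 active warps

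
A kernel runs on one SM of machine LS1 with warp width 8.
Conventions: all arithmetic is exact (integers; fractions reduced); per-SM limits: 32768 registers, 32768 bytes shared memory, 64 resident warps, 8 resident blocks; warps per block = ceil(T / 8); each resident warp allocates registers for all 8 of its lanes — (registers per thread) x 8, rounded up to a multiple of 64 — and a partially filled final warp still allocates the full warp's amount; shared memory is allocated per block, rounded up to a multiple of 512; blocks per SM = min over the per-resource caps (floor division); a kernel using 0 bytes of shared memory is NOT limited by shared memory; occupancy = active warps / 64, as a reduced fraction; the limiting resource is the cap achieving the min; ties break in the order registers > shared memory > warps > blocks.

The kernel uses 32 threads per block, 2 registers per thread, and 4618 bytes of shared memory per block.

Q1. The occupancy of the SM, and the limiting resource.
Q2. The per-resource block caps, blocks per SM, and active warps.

Answer: occupancy 3/8, limited by shared memory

registers: 128 blocks
shared memory: 6 blocks
warps: 16 blocks
blocks: 8 blocks

Answer: 6 blocks, 24 active warps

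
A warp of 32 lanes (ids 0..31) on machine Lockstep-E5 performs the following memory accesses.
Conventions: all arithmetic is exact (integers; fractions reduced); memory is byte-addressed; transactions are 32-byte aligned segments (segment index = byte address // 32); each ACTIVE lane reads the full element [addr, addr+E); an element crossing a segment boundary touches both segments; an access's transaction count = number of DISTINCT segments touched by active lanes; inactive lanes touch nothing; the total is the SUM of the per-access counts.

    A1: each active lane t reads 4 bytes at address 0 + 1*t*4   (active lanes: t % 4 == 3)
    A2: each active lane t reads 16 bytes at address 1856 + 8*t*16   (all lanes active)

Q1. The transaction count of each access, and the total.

A1: 4 transactions
A2: 32 transactions

Answer: 4,32; total 36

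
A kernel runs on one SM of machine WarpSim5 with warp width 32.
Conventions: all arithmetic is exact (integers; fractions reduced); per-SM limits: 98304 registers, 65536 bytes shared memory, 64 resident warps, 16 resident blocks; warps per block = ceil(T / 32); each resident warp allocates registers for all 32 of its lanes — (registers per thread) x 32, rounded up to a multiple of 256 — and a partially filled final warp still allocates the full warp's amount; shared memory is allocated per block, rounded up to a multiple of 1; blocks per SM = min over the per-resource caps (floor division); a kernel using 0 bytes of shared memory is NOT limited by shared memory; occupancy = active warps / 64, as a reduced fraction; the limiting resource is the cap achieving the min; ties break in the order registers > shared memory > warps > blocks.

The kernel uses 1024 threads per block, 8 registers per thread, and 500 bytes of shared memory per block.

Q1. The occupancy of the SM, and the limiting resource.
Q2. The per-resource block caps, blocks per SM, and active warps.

Answer: occupancy 1, limited by warps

registers: 12 blocks
shared memory: 131 blocks
warps: 2 blocks
blocks: 16 blocks

Answer: 2 blocks, 64 active warps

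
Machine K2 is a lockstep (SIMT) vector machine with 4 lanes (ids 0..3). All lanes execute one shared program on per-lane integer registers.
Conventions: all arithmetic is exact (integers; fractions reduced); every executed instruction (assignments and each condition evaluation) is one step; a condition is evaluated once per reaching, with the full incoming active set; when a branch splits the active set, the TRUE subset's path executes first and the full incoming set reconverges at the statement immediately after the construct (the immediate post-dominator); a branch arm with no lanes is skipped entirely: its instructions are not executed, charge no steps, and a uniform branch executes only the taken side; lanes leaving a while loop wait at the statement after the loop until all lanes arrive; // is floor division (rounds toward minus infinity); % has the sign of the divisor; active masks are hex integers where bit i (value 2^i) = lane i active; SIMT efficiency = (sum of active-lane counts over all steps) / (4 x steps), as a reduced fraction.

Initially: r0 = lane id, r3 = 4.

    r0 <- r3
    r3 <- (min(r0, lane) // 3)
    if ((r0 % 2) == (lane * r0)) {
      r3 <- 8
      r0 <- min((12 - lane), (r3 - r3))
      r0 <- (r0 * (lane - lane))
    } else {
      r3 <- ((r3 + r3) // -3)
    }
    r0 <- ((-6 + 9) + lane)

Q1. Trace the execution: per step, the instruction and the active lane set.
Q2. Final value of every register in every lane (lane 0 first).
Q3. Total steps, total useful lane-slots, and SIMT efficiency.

step 0: r0 <- r3                     0xf
step 1: r3 <- (min(r0, lane) // 3)   0xf
step 2: eval ((r0 % 2) == (lane * r0)) 0xf
step 3: r3 <- 8                      0x1
step 4: r0 <- min((12 - lane), (r3 - r3)) 0x1
step 5: r0 <- (r0 * (lane - lane))   0x1
step 6: r3 <- ((r3 + r3) // -3)      0xe
step 7: r0 <- ((-6 + 9) + lane)      0xf

Answer: 8 steps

r0: 3,4,5,6
r3: 8,0,0,-1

steps = 8; useful = 22; efficiency = 22/32 = 11/16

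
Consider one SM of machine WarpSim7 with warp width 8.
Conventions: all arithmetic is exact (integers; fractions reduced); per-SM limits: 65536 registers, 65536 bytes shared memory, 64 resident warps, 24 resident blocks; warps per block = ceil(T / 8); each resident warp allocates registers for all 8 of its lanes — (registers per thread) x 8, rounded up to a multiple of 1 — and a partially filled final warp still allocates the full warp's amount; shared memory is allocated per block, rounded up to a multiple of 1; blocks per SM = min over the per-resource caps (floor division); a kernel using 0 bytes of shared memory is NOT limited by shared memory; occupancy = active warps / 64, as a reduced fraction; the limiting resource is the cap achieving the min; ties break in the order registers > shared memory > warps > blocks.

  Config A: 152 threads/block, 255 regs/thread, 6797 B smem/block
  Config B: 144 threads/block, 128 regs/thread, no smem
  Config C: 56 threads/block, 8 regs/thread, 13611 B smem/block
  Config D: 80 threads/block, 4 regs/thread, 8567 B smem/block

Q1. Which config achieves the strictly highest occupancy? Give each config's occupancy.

occupancies: A 19/64, B 27/32, C 7/16, D 15/16

Answer: D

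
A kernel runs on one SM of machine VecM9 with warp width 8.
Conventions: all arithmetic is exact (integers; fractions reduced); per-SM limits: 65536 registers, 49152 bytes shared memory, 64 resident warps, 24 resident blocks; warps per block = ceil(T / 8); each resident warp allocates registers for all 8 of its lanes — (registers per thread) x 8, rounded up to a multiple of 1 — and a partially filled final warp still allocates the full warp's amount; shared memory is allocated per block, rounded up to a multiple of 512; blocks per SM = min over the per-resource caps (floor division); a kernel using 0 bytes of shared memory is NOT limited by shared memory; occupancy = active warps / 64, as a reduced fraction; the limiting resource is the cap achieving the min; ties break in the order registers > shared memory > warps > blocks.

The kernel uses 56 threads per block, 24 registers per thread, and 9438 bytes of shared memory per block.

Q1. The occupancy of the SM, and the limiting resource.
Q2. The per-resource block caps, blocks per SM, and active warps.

Answer: occupancy 35/64, limited by shared memory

registers: 48 blocks
shared memory: 5 blocks
warps: 9 blocks
blocks: 24 blocks

Answer: 5 blocks, 35 active warps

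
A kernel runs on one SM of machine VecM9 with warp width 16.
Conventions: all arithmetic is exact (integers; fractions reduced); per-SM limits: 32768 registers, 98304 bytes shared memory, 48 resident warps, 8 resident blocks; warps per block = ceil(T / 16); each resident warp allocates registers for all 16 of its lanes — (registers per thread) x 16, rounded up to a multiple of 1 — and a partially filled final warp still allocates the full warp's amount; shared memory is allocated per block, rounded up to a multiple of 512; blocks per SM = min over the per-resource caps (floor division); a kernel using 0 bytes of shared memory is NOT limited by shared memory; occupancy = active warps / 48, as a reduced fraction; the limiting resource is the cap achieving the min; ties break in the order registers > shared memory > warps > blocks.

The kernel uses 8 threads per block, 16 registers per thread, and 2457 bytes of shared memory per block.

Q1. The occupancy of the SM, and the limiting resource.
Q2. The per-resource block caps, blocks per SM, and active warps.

Answer: occupancy 1/6, limited by blocks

registers: 128 blocks
shared memory: 38 blocks
warps: 48 blocks
blocks: 8 blocks

Answer: 8 blocks, 8 active warps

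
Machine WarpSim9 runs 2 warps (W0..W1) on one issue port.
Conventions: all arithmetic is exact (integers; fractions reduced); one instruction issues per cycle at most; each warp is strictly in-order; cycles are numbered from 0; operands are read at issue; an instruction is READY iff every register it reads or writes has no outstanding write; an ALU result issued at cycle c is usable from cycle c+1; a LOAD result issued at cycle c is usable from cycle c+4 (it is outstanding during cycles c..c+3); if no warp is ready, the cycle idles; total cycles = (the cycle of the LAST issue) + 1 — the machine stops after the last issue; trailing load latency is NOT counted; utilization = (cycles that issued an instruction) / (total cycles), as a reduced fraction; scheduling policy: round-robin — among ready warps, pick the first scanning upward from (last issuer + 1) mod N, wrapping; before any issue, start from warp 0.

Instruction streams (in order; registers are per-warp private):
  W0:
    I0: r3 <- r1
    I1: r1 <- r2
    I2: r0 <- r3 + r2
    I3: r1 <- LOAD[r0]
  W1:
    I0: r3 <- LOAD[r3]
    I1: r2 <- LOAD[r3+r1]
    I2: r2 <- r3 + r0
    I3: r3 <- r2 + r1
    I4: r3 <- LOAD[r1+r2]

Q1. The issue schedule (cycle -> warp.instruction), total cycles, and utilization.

cycle 0: W0.I0
cycle 1: W1.I0
cycle 2: W0.I1
cycle 3: W0.I2
cycle 4: W0.I3
cycle 5: W1.I1
cycle 6: idle
cycle 7: idle
cycle 8: idle
cycle 9: W1.I2
cycle 10: W1.I3
cycle 11: W1.I4

Answer: 12 cycles, utilization 3/4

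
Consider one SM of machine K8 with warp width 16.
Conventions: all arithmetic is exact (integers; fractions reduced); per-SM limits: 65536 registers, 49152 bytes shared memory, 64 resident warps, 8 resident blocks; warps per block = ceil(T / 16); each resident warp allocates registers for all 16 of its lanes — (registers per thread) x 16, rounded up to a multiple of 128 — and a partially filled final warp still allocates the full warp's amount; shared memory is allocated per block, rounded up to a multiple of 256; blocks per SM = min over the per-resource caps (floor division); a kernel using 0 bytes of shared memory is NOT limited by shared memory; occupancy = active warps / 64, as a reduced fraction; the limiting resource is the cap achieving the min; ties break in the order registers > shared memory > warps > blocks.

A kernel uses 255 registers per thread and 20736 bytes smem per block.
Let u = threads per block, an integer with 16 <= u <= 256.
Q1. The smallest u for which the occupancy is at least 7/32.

Answer: u = 97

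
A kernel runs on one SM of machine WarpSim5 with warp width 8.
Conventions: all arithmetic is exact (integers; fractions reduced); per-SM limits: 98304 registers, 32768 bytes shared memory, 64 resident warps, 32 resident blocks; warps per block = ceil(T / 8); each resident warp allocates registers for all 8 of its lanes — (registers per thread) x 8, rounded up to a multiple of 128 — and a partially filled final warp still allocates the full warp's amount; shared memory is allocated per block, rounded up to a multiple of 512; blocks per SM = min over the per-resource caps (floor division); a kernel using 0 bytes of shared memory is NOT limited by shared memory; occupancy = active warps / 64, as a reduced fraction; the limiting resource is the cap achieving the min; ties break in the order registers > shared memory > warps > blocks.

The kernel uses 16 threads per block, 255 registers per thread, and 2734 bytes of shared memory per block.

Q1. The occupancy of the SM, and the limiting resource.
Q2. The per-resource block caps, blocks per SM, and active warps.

Answer: occupancy 5/16, limited by shared memory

registers: 24 blocks
shared memory: 10 blocks
warps: 32 blocks
blocks: 32 blocks

Answer: 10 blocks, 20 active warps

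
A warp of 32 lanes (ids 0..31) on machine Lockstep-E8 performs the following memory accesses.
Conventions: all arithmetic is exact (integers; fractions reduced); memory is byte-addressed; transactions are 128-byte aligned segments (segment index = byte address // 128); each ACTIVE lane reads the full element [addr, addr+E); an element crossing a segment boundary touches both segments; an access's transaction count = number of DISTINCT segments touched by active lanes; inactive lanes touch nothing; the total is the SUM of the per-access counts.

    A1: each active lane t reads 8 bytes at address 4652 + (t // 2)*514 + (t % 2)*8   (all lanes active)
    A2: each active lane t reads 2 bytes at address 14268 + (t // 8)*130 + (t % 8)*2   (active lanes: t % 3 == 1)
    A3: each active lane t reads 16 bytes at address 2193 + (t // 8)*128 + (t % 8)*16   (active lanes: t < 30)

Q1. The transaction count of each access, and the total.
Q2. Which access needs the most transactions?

A1: 16 transactions
A2: 4 transactions
A3: 4 transactions

Answer: 16,4,4; total 24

Answer: A1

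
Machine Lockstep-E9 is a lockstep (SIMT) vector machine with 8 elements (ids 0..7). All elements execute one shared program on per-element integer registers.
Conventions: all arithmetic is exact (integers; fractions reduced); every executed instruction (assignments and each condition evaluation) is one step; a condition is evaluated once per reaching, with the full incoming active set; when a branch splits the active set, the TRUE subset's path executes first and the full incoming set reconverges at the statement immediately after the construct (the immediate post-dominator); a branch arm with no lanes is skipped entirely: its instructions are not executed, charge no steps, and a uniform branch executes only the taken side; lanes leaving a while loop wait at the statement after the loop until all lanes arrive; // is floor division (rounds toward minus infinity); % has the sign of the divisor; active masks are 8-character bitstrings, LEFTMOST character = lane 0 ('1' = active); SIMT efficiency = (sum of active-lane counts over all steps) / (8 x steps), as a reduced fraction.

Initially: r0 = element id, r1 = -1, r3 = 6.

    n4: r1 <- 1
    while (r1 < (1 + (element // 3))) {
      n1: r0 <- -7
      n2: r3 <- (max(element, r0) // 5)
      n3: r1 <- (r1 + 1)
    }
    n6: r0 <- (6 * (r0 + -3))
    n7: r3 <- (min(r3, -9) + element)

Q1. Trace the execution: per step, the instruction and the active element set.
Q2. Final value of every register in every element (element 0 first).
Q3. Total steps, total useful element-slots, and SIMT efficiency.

step 0: r1 <- 1                      11111111
step 1: eval (r1 < (1 + (element // 3))) 11111111
step 2: r0 <- -7                     00011111
step 3: r3 <- (max(element, r0) // 5) 00011111
step 4: r1 <- (r1 + 1)               00011111
step 5: eval (r1 < (1 + (element // 3))) 00011111
step 6: r0 <- -7                     00000011
step 7: r3 <- (max(element, r0) // 5) 00000011
step 8: r1 <- (r1 + 1)               00000011
step 9: eval (r1 < (1 + (element // 3))) 00000011
step 10: r0 <- (6 * (r0 + -3))        11111111
step 11: r3 <- (min(r3, -9) + element) 11111111

Answer: 12 steps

r0: -18,-12,-6,-60,-60,-60,-60,-60
r1: 1,1,1,2,2,2,3,3
r3: -9,-8,-7,-6,-5,-4,-3,-2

steps = 12; useful = 60; efficiency = 60/96 = 5/8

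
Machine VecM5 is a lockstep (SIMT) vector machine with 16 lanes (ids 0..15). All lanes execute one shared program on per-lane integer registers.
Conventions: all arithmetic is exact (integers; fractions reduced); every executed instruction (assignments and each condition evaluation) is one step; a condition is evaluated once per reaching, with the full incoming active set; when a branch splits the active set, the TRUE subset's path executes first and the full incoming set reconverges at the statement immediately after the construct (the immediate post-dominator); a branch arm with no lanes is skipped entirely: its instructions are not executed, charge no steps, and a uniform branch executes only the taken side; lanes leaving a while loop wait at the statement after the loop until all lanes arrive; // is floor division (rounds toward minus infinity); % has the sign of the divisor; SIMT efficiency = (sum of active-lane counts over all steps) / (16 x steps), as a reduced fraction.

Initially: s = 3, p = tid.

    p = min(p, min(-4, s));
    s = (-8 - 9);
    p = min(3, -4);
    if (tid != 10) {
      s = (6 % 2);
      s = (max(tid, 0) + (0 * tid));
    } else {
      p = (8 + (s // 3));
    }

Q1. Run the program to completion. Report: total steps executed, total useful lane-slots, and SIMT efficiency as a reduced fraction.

Answer: 7 steps, 95 useful, 95/112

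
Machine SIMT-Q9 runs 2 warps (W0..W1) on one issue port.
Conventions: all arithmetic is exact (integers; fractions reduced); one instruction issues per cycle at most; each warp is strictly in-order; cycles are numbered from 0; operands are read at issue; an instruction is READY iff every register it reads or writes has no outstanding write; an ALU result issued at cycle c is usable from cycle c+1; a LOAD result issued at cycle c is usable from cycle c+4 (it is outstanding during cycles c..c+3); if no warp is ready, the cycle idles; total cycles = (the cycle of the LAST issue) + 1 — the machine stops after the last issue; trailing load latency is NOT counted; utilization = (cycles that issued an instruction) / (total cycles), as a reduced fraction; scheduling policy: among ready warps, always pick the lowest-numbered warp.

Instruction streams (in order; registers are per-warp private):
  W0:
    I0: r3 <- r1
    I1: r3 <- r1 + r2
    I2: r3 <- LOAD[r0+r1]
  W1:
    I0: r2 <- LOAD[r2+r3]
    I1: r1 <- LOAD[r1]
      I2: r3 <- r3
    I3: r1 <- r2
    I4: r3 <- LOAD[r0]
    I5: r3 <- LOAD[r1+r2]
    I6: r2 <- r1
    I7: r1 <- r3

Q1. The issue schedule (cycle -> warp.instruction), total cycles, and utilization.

cycle 0: W0.I0
cycle 1: W0.I1
cycle 2: W0.I2
cycle 3: W1.I0
cycle 4: W1.I1
cycle 5: W1.I2
cycle 6: idle
cycle 7: idle
cycle 8: W1.I3
cycle 9: W1.I4
cycle 10: idle
cycle 11: idle
cycle 12: idle
cycle 13: W1.I5
cycle 14: W1.I6
cycle 15: idle
cycle 16: idle
cycle 17: W1.I7

Answer: 18 cycles, utilization 11/18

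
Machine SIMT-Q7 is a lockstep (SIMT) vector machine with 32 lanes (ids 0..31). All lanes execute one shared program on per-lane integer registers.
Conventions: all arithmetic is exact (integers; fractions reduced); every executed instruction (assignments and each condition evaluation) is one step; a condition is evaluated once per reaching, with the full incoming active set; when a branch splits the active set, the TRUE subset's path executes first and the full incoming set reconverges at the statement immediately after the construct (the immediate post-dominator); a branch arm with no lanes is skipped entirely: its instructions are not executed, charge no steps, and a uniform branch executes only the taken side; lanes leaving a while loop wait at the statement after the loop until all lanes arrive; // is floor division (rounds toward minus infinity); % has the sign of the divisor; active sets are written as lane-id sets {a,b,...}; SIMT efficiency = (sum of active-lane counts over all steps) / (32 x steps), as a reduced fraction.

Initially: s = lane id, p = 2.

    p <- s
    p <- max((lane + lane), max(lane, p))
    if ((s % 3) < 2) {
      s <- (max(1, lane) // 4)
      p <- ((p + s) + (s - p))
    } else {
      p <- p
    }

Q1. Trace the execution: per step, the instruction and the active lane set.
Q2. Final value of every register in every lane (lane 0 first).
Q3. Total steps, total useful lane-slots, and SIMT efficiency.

step 0: p <- s                       {0,1,2,3,4,5,6,7,8,9,10,11,12,13,14,15,16,17,18,19,20,21,22,23,24,25,26,27,28,29,30,31}
step 1: p <- max((lane + lane), max(lane, p)) {0,1,2,3,4,5,6,7,8,9,10,11,12,13,14,15,16,17,18,19,20,21,22,23,24,25,26,27,28,29,30,31}
step 2: eval ((s % 3) < 2)           {0,1,2,3,4,5,6,7,8,9,10,11,12,13,14,15,16,17,18,19,20,21,22,23,24,25,26,27,28,29,30,31}
step 3: s <- (max(1, lane) // 4)     {0,1,3,4,6,7,9,10,12,13,15,16,18,19,21,22,24,25,27,28,30,31}
step 4: p <- ((p + s) + (s - p))     {0,1,3,4,6,7,9,10,12,13,15,16,18,19,21,22,24,25,27,28,30,31}
step 5: p <- p                       {2,5,8,11,14,17,20,23,26,29}

Answer: 6 steps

s: 0,0,2,0,1,5,1,1,8,2,2,11,3,3,14,3,4,17,4,4,20,5,5,23,6,6,26,6,7,29,7,7
p: 0,0,4,0,2,10,2,2,16,4,4,22,6,6,28,6,8,34,8,8,40,10,10,46,12,12,52,12,14,58,14,14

steps = 6; useful = 150; efficiency = 150/192 = 25/32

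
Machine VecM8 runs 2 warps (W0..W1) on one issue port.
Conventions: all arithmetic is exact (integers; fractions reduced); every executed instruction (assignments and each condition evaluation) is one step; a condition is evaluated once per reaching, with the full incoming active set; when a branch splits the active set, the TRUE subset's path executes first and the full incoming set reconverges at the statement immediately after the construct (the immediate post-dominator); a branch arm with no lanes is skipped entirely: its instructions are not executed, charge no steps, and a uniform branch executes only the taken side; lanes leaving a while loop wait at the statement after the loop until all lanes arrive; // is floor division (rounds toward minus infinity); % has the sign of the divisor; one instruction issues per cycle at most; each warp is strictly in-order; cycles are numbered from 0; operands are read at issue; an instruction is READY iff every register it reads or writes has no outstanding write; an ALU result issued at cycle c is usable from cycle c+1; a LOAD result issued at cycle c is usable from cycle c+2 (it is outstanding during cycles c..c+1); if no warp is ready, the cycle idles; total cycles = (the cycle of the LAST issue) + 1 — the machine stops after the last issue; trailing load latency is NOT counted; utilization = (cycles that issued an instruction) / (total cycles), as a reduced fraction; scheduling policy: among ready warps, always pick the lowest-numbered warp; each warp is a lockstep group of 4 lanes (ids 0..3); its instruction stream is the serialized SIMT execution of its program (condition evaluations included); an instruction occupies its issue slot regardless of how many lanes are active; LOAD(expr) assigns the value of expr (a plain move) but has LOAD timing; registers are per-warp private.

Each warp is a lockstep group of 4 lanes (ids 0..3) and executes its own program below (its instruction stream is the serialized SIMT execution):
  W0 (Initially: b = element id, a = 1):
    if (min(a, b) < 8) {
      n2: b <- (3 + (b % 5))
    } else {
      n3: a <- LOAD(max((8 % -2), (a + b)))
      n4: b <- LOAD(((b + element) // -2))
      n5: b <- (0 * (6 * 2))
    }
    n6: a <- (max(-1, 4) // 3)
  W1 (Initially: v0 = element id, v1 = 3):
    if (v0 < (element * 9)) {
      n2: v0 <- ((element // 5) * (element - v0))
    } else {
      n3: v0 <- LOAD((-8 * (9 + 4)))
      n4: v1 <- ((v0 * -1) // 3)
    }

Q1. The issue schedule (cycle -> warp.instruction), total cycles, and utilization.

cycle 0: W0.I0
cycle 1: W0.I1
cycle 2: W0.I2
cycle 3: W1.I0
cycle 4: W1.I1
cycle 5: W1.I2
cycle 6: idle
cycle 7: W1.I3

Answer: 8 cycles, utilization 7/8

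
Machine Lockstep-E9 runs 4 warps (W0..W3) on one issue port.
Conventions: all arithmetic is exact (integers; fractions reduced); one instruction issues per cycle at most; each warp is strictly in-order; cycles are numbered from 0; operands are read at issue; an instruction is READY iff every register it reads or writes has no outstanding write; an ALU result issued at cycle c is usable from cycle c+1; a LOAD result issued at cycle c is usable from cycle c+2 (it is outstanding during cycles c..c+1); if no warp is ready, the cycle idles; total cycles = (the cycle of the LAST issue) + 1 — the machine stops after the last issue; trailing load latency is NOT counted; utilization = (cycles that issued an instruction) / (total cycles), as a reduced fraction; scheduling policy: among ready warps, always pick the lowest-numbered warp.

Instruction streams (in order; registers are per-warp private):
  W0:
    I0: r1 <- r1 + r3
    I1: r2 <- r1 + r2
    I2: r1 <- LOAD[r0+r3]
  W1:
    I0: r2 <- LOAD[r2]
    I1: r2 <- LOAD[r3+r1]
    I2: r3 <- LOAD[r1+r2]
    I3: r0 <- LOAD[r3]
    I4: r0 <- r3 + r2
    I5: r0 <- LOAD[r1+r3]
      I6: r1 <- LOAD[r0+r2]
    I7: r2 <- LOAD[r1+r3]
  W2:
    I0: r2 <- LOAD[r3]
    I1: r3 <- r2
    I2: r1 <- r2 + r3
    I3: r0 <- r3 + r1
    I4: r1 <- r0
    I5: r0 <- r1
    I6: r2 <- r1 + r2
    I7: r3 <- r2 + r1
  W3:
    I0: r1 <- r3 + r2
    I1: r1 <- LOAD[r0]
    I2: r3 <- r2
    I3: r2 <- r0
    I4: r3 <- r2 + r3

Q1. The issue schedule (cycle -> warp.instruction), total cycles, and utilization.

cycle 0: W0.I0
cycle 1: W0.I1
cycle 2: W0.I2
cycle 3: W1.I0
cycle 4: W2.I0
cycle 5: W1.I1
cycle 6: W2.I1
cycle 7: W1.I2
cycle 8: W2.I2
cycle 9: W1.I3
cycle 10: W2.I3
cycle 11: W1.I4
cycle 12: W1.I5
cycle 13: W2.I4
cycle 14: W1.I6
cycle 15: W2.I5
cycle 16: W1.I7
cycle 17: W2.I6
cycle 18: W2.I7
cycle 19: W3.I0
cycle 20: W3.I1
cycle 21: W3.I2
cycle 22: W3.I3
cycle 23: W3.I4

Answer: 24 cycles, utilization 1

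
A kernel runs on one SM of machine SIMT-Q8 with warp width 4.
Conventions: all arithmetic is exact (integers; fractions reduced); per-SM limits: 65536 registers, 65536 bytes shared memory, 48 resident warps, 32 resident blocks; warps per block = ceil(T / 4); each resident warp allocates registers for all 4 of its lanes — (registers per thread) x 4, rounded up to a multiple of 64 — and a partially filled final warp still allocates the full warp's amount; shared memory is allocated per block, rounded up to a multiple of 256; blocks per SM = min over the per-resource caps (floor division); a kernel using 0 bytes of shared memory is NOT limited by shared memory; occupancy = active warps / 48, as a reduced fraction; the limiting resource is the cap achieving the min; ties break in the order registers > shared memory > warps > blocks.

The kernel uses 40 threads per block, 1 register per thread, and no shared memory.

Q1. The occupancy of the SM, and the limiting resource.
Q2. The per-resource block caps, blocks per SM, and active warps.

Answer: occupancy 5/6, limited by warps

registers: 102 blocks
shared memory: no limit (kernel uses none)
warps: 4 blocks
blocks: 32 blocks

Answer: 4 blocks, 40 active warps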